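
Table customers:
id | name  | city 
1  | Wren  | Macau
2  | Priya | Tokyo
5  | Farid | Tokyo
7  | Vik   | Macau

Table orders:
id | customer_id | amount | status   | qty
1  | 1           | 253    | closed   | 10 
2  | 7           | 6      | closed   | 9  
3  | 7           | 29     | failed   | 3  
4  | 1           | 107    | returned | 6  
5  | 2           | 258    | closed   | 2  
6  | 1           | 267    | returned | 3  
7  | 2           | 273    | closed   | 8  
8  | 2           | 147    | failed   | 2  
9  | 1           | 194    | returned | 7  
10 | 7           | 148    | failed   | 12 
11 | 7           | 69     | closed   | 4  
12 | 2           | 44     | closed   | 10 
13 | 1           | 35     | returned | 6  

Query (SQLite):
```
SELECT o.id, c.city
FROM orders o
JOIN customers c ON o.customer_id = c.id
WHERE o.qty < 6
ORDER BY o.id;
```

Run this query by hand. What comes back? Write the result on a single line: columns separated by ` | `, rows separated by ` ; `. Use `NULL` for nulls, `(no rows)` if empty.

Each orders row matches the customers row where customer_id = customers.id.
Then keep rows with o.qty < 6.

3 | Macau ; 5 | Tokyo ; 6 | Macau ; 8 | Tokyo ; 11 | Macau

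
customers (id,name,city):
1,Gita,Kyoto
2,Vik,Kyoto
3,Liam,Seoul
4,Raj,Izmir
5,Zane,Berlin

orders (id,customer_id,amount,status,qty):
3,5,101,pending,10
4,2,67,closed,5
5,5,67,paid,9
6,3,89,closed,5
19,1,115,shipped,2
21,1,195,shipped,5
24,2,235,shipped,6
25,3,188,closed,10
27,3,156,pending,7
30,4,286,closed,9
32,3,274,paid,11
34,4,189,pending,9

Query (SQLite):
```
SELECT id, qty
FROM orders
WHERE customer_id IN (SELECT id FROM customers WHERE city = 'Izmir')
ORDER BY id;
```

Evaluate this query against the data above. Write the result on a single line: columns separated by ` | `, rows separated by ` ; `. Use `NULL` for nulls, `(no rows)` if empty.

Inner query: customers.id where city = 'Izmir'.
Outer: keep orders rows whose customer_id is in that set.
Inner query → {4}

30 | 9 ; 34 | 9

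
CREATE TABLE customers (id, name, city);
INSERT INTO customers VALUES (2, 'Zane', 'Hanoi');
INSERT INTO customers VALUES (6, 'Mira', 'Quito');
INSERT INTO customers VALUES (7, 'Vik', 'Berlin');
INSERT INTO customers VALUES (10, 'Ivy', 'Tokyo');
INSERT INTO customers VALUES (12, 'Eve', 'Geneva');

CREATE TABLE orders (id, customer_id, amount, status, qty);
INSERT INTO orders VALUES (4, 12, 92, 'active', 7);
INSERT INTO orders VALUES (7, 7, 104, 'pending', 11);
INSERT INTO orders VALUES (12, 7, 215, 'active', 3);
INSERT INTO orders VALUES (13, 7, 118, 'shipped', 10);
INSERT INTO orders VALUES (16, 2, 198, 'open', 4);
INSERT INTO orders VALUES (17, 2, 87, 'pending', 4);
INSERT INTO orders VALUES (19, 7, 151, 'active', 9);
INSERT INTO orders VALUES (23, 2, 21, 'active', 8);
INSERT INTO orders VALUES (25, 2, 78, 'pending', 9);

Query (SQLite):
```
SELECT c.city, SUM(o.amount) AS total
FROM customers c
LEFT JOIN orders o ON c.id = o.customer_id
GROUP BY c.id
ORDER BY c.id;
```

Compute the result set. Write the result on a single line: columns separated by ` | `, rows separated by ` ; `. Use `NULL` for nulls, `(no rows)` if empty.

Hanoi | 384 ; Quito | NULL ; Berlin | 588 ; Tokyo | NULL ; Geneva | 92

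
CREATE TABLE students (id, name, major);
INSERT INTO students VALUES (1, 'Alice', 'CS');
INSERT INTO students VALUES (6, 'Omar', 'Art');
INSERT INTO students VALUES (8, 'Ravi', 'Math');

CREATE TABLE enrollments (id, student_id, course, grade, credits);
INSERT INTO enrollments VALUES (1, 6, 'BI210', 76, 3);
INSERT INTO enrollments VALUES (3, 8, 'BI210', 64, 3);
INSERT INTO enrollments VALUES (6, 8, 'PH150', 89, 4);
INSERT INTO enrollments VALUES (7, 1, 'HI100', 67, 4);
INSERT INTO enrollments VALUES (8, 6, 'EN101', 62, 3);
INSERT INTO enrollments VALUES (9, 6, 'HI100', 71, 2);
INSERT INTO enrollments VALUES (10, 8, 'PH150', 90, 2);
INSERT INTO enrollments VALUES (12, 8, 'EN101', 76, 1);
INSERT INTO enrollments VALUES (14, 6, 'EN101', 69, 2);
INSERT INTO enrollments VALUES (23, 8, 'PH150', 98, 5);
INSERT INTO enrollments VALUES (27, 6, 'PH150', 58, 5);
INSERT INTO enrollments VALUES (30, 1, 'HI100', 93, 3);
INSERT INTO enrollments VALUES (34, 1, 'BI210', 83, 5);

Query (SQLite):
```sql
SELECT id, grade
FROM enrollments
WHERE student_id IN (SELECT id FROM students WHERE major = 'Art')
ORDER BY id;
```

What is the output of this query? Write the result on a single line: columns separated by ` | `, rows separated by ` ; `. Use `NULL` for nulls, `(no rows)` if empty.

Inner query: students.id where major = 'Art'.
Outer: keep enrollments rows whose student_id is in that set.
Inner query → {6}

1 | 76 ; 8 | 62 ; 9 | 71 ; 14 | 69 ; 27 | 58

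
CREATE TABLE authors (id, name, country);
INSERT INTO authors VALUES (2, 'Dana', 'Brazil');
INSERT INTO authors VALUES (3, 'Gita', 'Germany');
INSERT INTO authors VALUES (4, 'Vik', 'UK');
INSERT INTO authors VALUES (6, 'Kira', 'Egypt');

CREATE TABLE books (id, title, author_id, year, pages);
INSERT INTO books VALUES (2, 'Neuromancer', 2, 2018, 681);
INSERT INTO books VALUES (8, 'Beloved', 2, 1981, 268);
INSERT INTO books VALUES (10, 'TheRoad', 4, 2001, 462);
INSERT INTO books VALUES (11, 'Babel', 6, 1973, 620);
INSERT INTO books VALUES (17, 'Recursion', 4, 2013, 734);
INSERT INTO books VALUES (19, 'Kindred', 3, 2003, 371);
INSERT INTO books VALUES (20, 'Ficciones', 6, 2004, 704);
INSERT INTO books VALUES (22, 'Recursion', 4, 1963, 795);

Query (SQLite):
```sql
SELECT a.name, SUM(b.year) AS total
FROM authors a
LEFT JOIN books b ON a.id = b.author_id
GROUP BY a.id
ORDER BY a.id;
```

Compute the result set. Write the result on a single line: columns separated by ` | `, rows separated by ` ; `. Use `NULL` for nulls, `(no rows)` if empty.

LEFT JOIN keeps every authors row; unmatched ones get NULL for books columns.
Group by authors.id and compute SUM(b.year). SUM over an all-NULL group is NULL.
  2: ids {2, 8} → SUM(b.year)=3999
  3: ids {19} → SUM(b.year)=2003
  4: ids {10, 17, 22} → SUM(b.year)=5977
  6: ids {11, 20} → SUM(b.year)=3977

Dana | 3999 ; Gita | 2003 ; Vik | 5977 ; Kira | 3977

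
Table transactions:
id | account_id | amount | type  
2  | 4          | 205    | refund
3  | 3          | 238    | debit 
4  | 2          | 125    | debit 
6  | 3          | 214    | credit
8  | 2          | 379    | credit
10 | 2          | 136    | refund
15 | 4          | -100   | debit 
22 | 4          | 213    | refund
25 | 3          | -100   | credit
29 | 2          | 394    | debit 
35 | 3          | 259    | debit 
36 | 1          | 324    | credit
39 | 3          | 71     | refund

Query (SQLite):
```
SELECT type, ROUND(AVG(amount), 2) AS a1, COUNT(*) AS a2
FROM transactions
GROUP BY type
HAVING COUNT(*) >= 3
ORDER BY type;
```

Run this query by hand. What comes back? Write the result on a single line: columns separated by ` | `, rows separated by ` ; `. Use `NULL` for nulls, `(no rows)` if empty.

credit | 204.25 | 4 ; debit | 183.2 | 5 ; refund | 156.25 | 4

Group transactions by type.
Per group compute: ROUND(AVG(amount), 2), COUNT(*).
HAVING: drop groups with fewer than 3 rows.
  credit: ids {6, 8, 25, 36} → ROUND(AVG(amount), 2)=204.25, COUNT(*)=4
  debit: ids {3, 4, 15, 29, 35} → ROUND(AVG(amount), 2)=183.2, COUNT(*)=5
  refund: ids {2, 10, 22, 39} → ROUND(AVG(amount), 2)=156.25, COUNT(*)=4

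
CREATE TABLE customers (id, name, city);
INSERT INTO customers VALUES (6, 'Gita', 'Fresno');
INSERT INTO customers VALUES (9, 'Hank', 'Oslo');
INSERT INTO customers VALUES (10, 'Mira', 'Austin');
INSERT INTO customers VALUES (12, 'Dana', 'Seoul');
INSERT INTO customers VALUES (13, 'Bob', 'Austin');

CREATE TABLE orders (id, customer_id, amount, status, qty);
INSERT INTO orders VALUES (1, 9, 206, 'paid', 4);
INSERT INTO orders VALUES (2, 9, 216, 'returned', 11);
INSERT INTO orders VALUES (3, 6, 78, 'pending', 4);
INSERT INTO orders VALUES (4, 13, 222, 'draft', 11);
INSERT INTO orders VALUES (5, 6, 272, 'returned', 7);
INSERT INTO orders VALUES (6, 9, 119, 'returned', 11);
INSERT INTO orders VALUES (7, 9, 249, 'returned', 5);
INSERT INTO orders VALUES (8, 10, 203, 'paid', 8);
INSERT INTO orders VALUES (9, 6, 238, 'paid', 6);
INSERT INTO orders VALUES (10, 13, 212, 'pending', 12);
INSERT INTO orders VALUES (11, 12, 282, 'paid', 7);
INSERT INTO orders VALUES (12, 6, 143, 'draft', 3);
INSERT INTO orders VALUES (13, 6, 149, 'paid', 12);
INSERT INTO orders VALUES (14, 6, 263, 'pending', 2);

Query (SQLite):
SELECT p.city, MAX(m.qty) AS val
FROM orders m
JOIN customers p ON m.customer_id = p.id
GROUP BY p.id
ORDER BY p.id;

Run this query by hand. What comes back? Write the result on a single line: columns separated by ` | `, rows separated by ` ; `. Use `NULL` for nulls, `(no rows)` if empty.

Fresno | 12 ; Oslo | 11 ; Austin | 8 ; Seoul | 7 ; Austin | 12

Join each orders row to its customers via customer_id.
Group joined rows by customers.id; compute MAX(m.qty) per group.
  6: ids {3, 5, 9, 12, 13, 14} → MAX(m.qty)=12
  9: ids {1, 2, 6, 7} → MAX(m.qty)=11
  10: ids {8} → MAX(m.qty)=8
  12: ids {11} → MAX(m.qty)=7
  13: ids {4, 10} → MAX(m.qty)=12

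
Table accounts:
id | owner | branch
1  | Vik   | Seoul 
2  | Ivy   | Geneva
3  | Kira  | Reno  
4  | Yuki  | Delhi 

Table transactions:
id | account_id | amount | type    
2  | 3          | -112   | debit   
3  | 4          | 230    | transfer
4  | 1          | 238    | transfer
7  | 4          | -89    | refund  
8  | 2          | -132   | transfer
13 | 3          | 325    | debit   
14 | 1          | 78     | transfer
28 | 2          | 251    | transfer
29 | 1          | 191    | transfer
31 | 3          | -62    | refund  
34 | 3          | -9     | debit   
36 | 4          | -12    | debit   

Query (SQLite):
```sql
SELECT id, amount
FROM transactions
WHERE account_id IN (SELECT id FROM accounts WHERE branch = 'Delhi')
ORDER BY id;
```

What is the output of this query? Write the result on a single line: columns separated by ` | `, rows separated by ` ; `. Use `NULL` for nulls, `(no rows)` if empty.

Inner query: accounts.id where branch = 'Delhi'.
Outer: keep transactions rows whose account_id is in that set.
Inner query → {4}

3 | 230 ; 7 | -89 ; 36 | -12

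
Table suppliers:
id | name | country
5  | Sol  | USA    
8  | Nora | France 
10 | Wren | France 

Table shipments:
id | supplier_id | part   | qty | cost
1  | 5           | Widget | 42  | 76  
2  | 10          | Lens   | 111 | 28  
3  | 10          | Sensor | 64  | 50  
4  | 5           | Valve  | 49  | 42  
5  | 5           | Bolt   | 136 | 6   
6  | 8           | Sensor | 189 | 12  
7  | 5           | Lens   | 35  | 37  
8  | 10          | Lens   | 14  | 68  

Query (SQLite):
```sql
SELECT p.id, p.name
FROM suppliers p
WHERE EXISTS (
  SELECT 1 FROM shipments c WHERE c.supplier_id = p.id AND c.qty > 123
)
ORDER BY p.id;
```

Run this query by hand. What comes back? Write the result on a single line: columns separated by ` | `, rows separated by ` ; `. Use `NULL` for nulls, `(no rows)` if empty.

5 | Sol ; 8 | Nora

For each suppliers row, check whether any shipments with matching supplier_id has qty > 123.
Keep rows where that is true.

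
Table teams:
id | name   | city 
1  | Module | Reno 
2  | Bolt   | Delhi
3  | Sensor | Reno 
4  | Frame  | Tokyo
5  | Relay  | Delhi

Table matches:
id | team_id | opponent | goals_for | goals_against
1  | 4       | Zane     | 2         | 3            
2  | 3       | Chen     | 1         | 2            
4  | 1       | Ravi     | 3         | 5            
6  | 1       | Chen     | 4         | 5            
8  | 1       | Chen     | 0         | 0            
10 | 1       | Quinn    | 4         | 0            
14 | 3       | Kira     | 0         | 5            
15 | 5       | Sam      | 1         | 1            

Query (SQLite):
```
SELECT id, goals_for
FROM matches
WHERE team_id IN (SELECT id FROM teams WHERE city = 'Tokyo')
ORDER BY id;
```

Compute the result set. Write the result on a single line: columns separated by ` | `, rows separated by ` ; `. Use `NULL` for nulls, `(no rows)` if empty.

1 | 2

Inner query: teams.id where city = 'Tokyo'.
Outer: keep matches rows whose team_id is in that set.
Inner query → {4}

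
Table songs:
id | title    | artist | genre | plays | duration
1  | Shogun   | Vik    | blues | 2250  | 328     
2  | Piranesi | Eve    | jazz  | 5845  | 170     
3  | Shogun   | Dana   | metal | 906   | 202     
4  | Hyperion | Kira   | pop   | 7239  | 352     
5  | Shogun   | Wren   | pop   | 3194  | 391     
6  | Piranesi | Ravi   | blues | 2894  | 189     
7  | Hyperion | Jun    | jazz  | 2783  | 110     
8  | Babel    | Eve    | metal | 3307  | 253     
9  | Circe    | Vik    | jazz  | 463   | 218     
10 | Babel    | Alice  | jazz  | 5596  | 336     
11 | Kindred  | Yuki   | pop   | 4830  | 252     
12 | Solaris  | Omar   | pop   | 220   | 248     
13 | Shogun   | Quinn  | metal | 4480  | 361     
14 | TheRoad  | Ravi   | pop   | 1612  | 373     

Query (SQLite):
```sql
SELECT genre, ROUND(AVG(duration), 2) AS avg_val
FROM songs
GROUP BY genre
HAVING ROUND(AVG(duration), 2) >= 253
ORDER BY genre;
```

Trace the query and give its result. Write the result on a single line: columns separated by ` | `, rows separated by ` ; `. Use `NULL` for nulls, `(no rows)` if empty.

blues | 258.5 ; metal | 272 ; pop | 323.2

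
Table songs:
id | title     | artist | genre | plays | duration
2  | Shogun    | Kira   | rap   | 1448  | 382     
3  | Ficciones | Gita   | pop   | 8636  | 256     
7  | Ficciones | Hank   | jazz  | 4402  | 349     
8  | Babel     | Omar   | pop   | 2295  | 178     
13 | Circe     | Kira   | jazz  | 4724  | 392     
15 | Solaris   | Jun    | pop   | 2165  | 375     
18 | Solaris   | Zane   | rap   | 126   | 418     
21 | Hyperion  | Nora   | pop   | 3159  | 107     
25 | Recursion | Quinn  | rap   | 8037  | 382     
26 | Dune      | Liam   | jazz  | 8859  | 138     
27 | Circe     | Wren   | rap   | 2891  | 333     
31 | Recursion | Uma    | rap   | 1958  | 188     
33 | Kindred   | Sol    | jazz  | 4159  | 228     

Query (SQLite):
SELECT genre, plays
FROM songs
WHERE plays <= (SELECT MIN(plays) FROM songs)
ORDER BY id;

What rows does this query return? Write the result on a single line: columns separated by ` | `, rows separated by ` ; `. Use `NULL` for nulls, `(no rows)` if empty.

Scalar subquery: MIN(plays) over all songs rows = 126.
Keep rows where plays <= that value.

rap | 126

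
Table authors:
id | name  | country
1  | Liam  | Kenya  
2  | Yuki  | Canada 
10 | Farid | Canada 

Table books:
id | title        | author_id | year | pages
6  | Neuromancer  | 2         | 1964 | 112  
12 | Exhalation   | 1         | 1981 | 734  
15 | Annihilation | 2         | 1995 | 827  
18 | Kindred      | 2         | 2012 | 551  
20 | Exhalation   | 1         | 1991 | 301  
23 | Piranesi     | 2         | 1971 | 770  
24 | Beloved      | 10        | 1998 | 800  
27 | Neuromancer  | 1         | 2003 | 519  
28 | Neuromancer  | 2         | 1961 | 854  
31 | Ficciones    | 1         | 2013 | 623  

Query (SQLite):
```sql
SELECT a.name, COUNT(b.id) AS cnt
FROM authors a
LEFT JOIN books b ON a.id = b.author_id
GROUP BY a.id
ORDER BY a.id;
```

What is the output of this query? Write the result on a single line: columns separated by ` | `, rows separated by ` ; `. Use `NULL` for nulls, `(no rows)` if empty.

Liam | 4 ; Yuki | 5 ; Farid | 1

LEFT JOIN keeps every authors row; unmatched ones get NULL for books columns.
Group by authors.id and compute COUNT(b.id). COUNT(col) of an all-NULL group is 0.
  1: ids {12, 20, 27, 31} → COUNT(b.id)=4
  2: ids {6, 15, 18, 23, 28} → COUNT(b.id)=5
  10: ids {24} → COUNT(b.id)=1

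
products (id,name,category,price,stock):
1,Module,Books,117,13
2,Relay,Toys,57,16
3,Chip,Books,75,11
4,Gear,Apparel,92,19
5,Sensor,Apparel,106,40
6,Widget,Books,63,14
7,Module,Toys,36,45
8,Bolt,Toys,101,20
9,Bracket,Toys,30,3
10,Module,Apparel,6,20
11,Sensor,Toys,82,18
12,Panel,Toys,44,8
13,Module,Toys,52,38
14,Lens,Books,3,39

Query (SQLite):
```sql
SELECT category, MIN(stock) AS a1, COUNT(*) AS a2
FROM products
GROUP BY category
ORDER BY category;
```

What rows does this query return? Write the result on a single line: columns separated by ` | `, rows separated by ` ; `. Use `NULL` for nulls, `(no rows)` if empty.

Apparel | 19 | 3 ; Books | 11 | 4 ; Toys | 3 | 7

Group products by category.
Per group compute: MIN(stock), COUNT(*).
  Apparel: ids {4, 5, 10} → MIN(stock)=19, COUNT(*)=3
  Books: ids {1, 3, 6, 14} → MIN(stock)=11, COUNT(*)=4
  Toys: ids {2, 7, 8, 9, 11, 12, 13} → MIN(stock)=3, COUNT(*)=7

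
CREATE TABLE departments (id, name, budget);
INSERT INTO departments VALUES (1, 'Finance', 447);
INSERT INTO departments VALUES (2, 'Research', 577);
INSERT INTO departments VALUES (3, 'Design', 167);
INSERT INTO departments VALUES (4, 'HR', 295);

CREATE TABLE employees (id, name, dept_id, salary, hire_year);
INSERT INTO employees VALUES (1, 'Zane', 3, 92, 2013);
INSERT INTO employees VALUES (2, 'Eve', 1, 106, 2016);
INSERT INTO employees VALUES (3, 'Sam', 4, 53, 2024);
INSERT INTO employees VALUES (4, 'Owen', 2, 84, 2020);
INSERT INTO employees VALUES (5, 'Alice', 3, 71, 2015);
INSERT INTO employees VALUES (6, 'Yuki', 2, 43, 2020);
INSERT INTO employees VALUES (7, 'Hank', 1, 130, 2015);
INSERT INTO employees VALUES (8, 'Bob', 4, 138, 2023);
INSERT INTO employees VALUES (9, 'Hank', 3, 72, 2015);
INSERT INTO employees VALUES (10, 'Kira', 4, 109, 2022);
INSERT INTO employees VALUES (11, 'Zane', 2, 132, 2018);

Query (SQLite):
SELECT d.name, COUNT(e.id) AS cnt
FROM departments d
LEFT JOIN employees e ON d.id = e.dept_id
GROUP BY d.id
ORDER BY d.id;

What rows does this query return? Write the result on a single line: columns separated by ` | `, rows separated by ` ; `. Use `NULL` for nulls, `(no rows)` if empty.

LEFT JOIN keeps every departments row; unmatched ones get NULL for employees columns.
Group by departments.id and compute COUNT(e.id). COUNT(col) of an all-NULL group is 0.
  1: ids {2, 7} → COUNT(e.id)=2
  2: ids {4, 6, 11} → COUNT(e.id)=3
  3: ids {1, 5, 9} → COUNT(e.id)=3
  4: ids {3, 8, 10} → COUNT(e.id)=3

Finance | 2 ; Research | 3 ; Design | 3 ; HR | 3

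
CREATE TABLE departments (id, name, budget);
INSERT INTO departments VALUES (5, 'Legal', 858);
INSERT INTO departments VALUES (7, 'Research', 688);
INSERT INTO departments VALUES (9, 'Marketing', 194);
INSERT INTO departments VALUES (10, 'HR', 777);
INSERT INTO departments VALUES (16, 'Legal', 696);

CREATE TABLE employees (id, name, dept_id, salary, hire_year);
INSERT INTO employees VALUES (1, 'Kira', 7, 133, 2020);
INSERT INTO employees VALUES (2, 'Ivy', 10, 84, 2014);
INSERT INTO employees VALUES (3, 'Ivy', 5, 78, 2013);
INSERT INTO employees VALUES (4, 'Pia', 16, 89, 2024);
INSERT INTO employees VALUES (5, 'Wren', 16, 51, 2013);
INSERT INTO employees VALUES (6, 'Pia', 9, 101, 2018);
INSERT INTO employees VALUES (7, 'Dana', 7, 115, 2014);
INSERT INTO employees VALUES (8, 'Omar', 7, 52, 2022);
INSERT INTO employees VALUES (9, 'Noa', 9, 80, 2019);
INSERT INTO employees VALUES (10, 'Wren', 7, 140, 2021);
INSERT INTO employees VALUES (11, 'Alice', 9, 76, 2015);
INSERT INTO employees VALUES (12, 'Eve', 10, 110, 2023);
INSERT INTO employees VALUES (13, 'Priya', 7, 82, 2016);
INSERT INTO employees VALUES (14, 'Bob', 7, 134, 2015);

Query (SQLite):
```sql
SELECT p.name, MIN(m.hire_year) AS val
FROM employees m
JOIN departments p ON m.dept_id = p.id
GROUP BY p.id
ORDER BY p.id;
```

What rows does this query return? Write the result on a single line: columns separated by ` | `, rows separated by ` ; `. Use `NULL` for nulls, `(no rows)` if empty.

Legal | 2013 ; Research | 2014 ; Marketing | 2015 ; HR | 2014 ; Legal | 2013

Join each employees row to its departments via dept_id.
Group joined rows by departments.id; compute MIN(m.hire_year) per group.
  5: ids {3} → MIN(m.hire_year)=2013
  7: ids {1, 7, 8, 10, 13, 14} → MIN(m.hire_year)=2014
  9: ids {6, 9, 11} → MIN(m.hire_year)=2015
  10: ids {2, 12} → MIN(m.hire_year)=2014
  16: ids {4, 5} → MIN(m.hire_year)=2013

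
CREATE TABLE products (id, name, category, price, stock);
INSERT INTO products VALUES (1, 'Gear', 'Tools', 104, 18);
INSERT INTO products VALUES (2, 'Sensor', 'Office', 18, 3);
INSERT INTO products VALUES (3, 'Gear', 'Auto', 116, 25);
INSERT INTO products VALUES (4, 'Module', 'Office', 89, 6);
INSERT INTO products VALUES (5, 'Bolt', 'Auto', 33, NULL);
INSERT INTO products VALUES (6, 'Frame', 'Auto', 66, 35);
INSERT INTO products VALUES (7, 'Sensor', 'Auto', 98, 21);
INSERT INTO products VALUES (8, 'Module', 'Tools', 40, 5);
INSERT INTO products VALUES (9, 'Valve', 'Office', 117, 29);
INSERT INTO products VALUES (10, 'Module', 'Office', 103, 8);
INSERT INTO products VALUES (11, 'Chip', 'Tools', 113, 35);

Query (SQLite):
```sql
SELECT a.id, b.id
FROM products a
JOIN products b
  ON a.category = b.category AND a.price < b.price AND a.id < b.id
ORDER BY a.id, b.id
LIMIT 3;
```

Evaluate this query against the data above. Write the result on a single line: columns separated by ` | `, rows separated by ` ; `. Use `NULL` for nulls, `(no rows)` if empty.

1 | 11 ; 2 | 4 ; 2 | 9

Pairs (a,b) with same category, a.price < b.price, a.id < b.id.
category groups: Auto:{3,5,6,7} Office:{2,4,9,10} Tools:{1,8,11}
Ordered by (a.id, b.id); first 3.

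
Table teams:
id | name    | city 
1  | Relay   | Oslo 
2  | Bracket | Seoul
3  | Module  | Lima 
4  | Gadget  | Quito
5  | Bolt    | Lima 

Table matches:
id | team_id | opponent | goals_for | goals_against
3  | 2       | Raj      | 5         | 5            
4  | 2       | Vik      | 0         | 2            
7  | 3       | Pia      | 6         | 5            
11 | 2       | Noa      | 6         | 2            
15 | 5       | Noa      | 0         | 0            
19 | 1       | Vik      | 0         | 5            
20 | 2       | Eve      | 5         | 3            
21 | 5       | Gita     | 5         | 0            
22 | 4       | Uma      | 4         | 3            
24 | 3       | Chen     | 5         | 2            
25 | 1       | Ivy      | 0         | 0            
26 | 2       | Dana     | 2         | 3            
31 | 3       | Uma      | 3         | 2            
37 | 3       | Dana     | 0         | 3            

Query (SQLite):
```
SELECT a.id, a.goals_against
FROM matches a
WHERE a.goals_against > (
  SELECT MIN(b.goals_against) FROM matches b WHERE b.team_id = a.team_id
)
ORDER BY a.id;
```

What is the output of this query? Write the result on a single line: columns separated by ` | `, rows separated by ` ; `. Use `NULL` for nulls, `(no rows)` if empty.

3 | 5 ; 7 | 5 ; 19 | 5 ; 20 | 3 ; 26 | 3 ; 37 | 3

For each matches row a, compute MIN(goals_against) over rows sharing a.team_id.
Keep row a if a.goals_against > that per-group MIN.
  team_id=1: MIN(goals_against) = 0
  team_id=2: MIN(goals_against) = 2
  team_id=3: MIN(goals_against) = 2
  team_id=4: MIN(goals_against) = 3
  team_id=5: MIN(goals_against) = 0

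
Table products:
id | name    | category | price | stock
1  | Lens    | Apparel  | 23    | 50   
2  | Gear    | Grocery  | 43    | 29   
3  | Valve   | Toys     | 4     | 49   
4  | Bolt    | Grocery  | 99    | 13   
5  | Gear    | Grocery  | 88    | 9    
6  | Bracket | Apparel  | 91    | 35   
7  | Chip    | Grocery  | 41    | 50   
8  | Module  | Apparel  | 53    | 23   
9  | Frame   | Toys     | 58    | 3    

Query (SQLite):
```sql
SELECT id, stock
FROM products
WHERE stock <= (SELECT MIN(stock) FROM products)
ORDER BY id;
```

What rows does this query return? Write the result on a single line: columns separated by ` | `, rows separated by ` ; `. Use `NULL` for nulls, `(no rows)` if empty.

9 | 3

Scalar subquery: MIN(stock) over all products rows = 3.
Keep rows where stock <= that value.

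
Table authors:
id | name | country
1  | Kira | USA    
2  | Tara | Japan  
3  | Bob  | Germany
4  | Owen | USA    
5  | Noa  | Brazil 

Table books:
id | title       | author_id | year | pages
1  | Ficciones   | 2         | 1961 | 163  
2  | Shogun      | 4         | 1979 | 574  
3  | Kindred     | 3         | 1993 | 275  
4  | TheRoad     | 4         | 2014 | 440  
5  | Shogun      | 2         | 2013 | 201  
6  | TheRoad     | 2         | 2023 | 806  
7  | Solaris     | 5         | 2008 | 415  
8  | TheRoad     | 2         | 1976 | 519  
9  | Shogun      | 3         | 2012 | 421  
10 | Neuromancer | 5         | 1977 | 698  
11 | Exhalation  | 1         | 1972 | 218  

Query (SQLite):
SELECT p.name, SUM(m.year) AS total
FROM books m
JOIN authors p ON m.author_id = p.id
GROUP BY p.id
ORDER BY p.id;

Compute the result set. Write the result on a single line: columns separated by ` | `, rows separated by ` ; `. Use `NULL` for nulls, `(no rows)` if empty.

Join each books row to its authors via author_id.
Group joined rows by authors.id; compute SUM(m.year) per group.
  1: ids {11} → SUM(m.year)=1972
  2: ids {1, 5, 6, 8} → SUM(m.year)=7973
  3: ids {3, 9} → SUM(m.year)=4005
  4: ids {2, 4} → SUM(m.year)=3993
  5: ids {7, 10} → SUM(m.year)=3985

Kira | 1972 ; Tara | 7973 ; Bob | 4005 ; Owen | 3993 ; Noa | 3985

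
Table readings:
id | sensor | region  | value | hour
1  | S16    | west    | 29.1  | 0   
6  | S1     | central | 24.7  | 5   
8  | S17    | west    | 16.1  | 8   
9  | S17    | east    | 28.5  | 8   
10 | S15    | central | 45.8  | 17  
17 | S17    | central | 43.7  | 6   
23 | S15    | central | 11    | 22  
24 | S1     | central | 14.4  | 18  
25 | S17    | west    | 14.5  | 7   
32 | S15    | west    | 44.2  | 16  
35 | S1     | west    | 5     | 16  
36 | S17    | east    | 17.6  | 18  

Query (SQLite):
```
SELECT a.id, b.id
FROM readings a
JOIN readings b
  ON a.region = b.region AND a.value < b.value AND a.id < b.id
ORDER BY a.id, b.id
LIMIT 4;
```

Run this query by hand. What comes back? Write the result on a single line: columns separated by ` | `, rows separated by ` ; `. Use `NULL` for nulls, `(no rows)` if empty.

1 | 32 ; 6 | 10 ; 6 | 17 ; 8 | 32

Pairs (a,b) with same region, a.value < b.value, a.id < b.id.
region groups: central:{6,10,17,23,24} east:{9,36} west:{1,8,25,32,35}
Ordered by (a.id, b.id); first 4.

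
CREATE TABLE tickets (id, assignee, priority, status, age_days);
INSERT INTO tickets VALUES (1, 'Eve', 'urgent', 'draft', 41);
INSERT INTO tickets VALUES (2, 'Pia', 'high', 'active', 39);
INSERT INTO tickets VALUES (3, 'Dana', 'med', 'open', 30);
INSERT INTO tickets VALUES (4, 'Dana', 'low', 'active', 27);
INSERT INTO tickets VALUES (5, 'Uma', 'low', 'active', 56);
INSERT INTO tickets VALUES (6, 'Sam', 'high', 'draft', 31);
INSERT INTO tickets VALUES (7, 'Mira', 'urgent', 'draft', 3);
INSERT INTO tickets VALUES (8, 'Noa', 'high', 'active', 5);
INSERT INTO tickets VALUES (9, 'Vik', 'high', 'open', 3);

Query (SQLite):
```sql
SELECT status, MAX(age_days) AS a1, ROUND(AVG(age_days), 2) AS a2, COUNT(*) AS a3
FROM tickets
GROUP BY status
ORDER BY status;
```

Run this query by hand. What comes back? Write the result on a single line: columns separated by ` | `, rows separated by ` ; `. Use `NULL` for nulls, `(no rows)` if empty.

active | 56 | 31.75 | 4 ; draft | 41 | 25 | 3 ; open | 30 | 16.5 | 2

Group tickets by status.
Per group compute: MAX(age_days), ROUND(AVG(age_days), 2), COUNT(*).
  active: ids {2, 4, 5, 8} → MAX(age_days)=56, ROUND(AVG(age_days), 2)=31.75, COUNT(*)=4
  draft: ids {1, 6, 7} → MAX(age_days)=41, ROUND(AVG(age_days), 2)=25, COUNT(*)=3
  open: ids {3, 9} → MAX(age_days)=30, ROUND(AVG(age_days), 2)=16.5, COUNT(*)=2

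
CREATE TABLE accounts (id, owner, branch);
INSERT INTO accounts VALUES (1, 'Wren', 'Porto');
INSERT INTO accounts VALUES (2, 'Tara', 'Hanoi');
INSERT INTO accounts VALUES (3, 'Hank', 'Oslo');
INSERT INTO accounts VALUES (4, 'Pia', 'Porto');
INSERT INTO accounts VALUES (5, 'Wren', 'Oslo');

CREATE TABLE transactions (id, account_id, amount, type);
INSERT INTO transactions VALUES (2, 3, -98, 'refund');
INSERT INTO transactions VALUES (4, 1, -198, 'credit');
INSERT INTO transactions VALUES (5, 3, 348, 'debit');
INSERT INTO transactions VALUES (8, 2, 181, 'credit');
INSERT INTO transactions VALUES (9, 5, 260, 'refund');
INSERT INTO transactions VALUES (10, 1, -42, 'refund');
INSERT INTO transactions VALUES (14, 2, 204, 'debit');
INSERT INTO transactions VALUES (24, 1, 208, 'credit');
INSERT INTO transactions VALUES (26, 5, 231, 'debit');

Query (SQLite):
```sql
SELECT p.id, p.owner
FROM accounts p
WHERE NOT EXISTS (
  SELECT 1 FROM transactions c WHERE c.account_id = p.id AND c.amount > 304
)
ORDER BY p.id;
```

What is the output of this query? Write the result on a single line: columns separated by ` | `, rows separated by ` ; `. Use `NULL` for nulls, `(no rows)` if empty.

1 | Wren ; 2 | Tara ; 4 | Pia ; 5 | Wren

For each accounts row, check whether any transactions with matching account_id has amount > 304.
Keep rows where that is false.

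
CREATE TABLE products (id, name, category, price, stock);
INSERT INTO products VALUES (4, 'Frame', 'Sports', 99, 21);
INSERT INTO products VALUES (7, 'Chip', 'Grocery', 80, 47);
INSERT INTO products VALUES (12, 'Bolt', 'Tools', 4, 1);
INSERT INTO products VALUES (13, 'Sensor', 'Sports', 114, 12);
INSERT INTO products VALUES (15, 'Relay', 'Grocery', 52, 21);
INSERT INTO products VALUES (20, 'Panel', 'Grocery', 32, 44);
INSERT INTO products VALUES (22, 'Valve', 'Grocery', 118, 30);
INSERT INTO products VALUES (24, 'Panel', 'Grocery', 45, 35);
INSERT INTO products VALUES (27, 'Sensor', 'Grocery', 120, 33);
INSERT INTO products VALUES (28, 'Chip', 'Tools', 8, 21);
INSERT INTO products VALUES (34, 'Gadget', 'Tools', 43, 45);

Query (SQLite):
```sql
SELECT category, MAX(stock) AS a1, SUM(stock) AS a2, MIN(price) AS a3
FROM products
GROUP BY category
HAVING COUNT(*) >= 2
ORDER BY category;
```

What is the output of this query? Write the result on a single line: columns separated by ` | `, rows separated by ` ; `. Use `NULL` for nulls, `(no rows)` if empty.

Group products by category.
Per group compute: MAX(stock), SUM(stock), MIN(price).
HAVING: drop groups with fewer than 2 rows.
  Grocery: ids {7, 15, 20, 22, 24, 27} → MAX(stock)=47, SUM(stock)=210, MIN(price)=32
  Sports: ids {4, 13} → MAX(stock)=21, SUM(stock)=33, MIN(price)=99
  Tools: ids {12, 28, 34} → MAX(stock)=45, SUM(stock)=67, MIN(price)=4

Grocery | 47 | 210 | 32 ; Sports | 21 | 33 | 99 ; Tools | 45 | 67 | 4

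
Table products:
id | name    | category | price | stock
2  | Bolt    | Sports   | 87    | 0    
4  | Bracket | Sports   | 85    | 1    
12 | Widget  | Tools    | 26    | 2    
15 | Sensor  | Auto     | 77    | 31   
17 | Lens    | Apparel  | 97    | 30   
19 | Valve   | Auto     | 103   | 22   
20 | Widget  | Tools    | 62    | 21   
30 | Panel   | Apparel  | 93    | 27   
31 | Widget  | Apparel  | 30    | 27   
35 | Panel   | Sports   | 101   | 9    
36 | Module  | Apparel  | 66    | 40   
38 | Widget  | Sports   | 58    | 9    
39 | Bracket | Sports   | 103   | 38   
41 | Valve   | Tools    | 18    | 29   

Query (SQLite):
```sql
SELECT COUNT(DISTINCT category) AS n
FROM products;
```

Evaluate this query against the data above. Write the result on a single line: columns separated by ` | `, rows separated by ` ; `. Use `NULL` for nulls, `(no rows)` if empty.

Count distinct non-NULL category values.

4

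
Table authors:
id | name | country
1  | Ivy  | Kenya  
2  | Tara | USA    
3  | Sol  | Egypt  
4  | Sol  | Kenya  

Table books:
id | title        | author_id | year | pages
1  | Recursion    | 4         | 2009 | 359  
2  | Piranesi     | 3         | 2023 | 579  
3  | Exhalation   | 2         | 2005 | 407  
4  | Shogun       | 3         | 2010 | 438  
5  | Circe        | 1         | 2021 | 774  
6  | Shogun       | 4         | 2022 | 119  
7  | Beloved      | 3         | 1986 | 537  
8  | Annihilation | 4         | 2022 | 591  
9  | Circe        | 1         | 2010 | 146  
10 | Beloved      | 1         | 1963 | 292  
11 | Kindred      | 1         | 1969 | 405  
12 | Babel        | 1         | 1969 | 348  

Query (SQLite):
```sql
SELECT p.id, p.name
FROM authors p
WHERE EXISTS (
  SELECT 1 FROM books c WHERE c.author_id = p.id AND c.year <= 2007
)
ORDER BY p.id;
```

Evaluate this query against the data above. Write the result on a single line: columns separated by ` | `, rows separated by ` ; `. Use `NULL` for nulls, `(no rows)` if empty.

For each authors row, check whether any books with matching author_id has year <= 2007.
Keep rows where that is true.

1 | Ivy ; 2 | Tara ; 3 | Sol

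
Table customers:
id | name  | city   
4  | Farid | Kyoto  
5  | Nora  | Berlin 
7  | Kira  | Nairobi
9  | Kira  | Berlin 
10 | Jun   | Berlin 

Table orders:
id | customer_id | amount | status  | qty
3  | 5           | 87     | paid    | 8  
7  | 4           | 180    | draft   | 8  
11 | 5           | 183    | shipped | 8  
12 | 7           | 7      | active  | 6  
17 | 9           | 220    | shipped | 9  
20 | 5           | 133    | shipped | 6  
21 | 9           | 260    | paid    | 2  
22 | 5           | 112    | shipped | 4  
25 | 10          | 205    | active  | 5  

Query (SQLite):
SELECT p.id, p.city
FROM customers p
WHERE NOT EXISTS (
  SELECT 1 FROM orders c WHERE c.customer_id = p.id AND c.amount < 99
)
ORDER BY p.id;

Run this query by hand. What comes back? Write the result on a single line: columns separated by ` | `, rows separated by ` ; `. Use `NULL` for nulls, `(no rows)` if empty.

4 | Kyoto ; 9 | Berlin ; 10 | Berlin

For each customers row, check whether any orders with matching customer_id has amount < 99.
Keep rows where that is false.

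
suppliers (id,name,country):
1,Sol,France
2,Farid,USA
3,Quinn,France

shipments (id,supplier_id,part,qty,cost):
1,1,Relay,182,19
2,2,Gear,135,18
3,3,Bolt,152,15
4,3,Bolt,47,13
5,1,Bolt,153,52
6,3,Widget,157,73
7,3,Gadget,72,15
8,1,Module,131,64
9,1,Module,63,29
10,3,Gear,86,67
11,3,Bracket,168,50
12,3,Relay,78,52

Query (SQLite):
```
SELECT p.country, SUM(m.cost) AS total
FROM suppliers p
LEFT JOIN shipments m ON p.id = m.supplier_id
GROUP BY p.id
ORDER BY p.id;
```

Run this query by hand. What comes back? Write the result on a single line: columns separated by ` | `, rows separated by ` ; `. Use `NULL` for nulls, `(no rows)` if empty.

LEFT JOIN keeps every suppliers row; unmatched ones get NULL for shipments columns.
Group by suppliers.id and compute SUM(m.cost). SUM over an all-NULL group is NULL.
  1: ids {1, 5, 8, 9} → SUM(m.cost)=164
  2: ids {2} → SUM(m.cost)=18
  3: ids {3, 4, 6, 7, 10, 11, 12} → SUM(m.cost)=285

France | 164 ; USA | 18 ; France | 285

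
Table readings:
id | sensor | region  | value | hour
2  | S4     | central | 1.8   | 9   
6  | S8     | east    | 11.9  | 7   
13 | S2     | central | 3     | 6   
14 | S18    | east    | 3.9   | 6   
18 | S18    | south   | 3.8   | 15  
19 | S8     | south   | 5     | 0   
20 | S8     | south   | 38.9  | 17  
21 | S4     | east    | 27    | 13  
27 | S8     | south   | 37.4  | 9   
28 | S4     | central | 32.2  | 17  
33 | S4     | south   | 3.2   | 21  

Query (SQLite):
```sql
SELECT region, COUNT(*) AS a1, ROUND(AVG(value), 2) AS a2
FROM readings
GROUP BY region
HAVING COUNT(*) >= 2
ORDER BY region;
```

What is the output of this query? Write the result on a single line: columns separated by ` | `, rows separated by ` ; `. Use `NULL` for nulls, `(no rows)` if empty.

central | 3 | 12.33 ; east | 3 | 14.27 ; south | 5 | 17.66

Group readings by region.
Per group compute: COUNT(*), ROUND(AVG(value), 2).
HAVING: drop groups with fewer than 2 rows.
  central: ids {2, 13, 28} → COUNT(*)=3, ROUND(AVG(value), 2)=12.33
  east: ids {6, 14, 21} → COUNT(*)=3, ROUND(AVG(value), 2)=14.27
  south: ids {18, 19, 20, 27, 33} → COUNT(*)=5, ROUND(AVG(value), 2)=17.66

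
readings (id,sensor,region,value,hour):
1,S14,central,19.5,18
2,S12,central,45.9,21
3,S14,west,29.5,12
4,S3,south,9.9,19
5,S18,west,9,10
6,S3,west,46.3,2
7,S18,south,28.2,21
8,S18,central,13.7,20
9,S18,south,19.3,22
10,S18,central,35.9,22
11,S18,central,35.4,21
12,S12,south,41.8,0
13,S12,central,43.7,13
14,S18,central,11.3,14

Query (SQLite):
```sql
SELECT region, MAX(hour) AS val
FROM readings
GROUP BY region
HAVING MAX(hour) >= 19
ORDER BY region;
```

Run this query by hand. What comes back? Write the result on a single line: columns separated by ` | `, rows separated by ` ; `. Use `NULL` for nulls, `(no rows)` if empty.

central | 22 ; south | 22

Partition readings by region; compute MAX(hour) within each group.
HAVING: keep groups where MAX(hour) >= 19.
  central: ids {1, 2, 8, 10, 11, 13, 14} → MAX(hour)=22
  south: ids {4, 7, 9, 12} → MAX(hour)=22
  west: ids {3, 5, 6} → MAX(hour)=12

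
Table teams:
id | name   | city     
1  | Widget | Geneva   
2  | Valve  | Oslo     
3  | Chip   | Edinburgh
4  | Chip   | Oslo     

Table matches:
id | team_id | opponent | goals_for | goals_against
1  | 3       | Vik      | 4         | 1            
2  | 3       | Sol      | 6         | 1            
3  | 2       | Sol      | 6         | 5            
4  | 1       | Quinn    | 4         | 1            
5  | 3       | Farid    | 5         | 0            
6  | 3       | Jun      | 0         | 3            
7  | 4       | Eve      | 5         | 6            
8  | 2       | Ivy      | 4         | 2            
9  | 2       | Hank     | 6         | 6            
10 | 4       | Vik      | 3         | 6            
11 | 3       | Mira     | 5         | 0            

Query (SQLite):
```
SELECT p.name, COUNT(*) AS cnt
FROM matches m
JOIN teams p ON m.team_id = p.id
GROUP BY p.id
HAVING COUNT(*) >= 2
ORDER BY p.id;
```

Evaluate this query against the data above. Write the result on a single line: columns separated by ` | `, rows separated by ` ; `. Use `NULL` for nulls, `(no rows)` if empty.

Valve | 3 ; Chip | 5 ; Chip | 2

Join each matches row to its teams via team_id.
Group joined rows by teams.id; compute COUNT(*) per group.
HAVING: keep groups with count ≥ 2.
  1: ids {4} → COUNT(*)=1
  2: ids {3, 8, 9} → COUNT(*)=3
  3: ids {1, 2, 5, 6, 11} → COUNT(*)=5
  4: ids {7, 10} → COUNT(*)=2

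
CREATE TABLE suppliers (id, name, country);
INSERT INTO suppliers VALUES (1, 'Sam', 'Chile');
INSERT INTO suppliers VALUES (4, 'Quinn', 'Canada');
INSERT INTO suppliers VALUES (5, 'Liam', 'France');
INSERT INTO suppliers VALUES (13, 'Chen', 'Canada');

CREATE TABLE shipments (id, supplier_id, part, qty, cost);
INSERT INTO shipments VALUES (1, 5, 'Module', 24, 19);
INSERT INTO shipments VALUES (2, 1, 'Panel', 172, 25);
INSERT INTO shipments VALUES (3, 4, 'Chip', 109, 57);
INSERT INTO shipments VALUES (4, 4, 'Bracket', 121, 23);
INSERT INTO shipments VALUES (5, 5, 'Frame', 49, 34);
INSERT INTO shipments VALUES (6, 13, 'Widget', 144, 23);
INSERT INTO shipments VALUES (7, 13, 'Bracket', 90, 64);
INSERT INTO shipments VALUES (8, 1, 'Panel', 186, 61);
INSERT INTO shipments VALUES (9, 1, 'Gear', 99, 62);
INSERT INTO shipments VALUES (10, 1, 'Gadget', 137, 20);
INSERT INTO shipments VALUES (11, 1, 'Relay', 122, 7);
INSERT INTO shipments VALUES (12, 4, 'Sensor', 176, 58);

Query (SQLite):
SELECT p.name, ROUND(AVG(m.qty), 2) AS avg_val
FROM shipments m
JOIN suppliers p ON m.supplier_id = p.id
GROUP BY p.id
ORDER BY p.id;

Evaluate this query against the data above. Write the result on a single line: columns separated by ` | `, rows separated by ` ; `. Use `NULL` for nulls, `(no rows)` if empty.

Sam | 143.2 ; Quinn | 135.33 ; Liam | 36.5 ; Chen | 117

Join each shipments row to its suppliers via supplier_id.
Group joined rows by suppliers.id; compute ROUND(AVG(m.qty), 2) per group.
  1: ids {2, 8, 9, 10, 11} → ROUND(AVG(m.qty), 2)=143.2
  4: ids {3, 4, 12} → ROUND(AVG(m.qty), 2)=135.33
  5: ids {1, 5} → ROUND(AVG(m.qty), 2)=36.5
  13: ids {6, 7} → ROUND(AVG(m.qty), 2)=117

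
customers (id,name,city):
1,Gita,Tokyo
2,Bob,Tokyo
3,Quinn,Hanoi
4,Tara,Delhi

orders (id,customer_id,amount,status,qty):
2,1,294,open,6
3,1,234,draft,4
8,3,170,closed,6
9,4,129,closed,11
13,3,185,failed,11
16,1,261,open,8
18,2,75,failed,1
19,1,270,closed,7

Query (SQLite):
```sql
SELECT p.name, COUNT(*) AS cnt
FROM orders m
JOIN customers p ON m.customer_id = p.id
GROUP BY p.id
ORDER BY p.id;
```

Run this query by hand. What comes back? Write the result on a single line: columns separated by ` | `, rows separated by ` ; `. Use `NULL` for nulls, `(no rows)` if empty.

Join each orders row to its customers via customer_id.
Group joined rows by customers.id; compute COUNT(*) per group.
  1: ids {2, 3, 16, 19} → COUNT(*)=4
  2: ids {18} → COUNT(*)=1
  3: ids {8, 13} → COUNT(*)=2
  4: ids {9} → COUNT(*)=1

Gita | 4 ; Bob | 1 ; Quinn | 2 ; Tara | 1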